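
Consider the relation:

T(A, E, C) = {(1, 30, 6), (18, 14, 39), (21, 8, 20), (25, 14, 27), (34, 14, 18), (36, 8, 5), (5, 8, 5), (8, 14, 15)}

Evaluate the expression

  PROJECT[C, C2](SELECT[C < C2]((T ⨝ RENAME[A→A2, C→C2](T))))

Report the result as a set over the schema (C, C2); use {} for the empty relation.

ρ[A→A2, C→C2]: schema becomes (A2, E, C2); tuples unchanged.
T ⋈ RENAME[A→A2, C→C2](T) (natural join on E): {(1, 30, 6, 1, 6), (18, 14, 39, 18, 39), (18, 14, 39, 25, 27), (18, 14, 39, 34, 18), (18, 14, 39, 8, 15), (21, 8, 20, 21, 20), (21, 8, 20, 36, 5), (21, 8, 20, 5, 5), (25, 14, 27, 18, 39), (25, 14, 27, 25, 27), (25, 14, 27, 34, 18), (25, 14, 27, 8, 15), (34, 14, 18, 18, 39), (34, 14, 18, 25, 27), (34, 14, 18, 34, 18), (34, 14, 18, 8, 15), (36, 8, 5, 21, 20), (36, 8, 5, 36, 5), (36, 8, 5, 5, 5), (5, 8, 5, 21, 20), (5, 8, 5, 36, 5), (5, 8, 5, 5, 5), (8, 14, 15, 18, 39), (8, 14, 15, 25, 27), (8, 14, 15, 34, 18), (8, 14, 15, 8, 15)}
σ[C < C2]: keep tuples satisfying C < C2 → {(25, 14, 27, 18, 39), (34, 14, 18, 18, 39), (34, 14, 18, 25, 27), (36, 8, 5, 21, 20), (5, 8, 5, 21, 20), (8, 14, 15, 18, 39), (8, 14, 15, 25, 27), (8, 14, 15, 34, 18)}
π[C, C2]: project onto (C, C2) (1 duplicate(s) eliminated) → {(15, 18), (15, 27), (15, 39), (18, 27), (18, 39), (27, 39), (5, 20)}

{(15, 18), (15, 27), (15, 39), (18, 27), (18, 39), (27, 39), (5, 20)}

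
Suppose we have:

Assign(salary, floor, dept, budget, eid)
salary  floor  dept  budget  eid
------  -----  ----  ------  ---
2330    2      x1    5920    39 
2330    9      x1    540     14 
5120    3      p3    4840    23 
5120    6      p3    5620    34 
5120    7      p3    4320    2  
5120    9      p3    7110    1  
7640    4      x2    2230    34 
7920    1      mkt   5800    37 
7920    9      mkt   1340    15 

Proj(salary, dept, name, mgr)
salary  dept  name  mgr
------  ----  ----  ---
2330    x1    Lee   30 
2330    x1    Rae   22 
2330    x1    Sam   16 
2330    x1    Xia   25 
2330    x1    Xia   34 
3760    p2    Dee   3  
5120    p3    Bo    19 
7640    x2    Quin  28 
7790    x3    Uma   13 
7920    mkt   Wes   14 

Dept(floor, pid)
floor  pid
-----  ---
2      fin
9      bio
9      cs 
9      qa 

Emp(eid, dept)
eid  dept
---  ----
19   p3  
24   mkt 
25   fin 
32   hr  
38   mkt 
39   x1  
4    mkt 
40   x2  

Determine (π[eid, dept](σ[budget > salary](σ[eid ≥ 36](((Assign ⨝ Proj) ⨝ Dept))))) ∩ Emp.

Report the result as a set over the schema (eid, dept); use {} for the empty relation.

{(39, x1)}

Natural join on salary, dept: {(2330, 2, x1, 5920, 39, Lee, 30), (2330, 2, x1, 5920, 39, Rae, 22), (2330, 2, x1, 5920, 39, Sam, 16), (2330, 2, x1, 5920, 39, Xia, 25), (2330, 2, x1, 5920, 39, Xia, 34), (2330, 9, x1, 540, 14, Lee, 30), (2330, 9, x1, 540, 14, Rae, 22), (2330, 9, x1, 540, 14, Sam, 16), (2330, 9, x1, 540, 14, Xia, 25), (2330, 9, x1, 540, 14, Xia, 34), (5120, 3, p3, 4840, 23, Bo, 19), (5120, 6, p3, 5620, 34, Bo, 19), (5120, 7, p3, 4320, 2, Bo, 19), (5120, 9, p3, 7110, 1, Bo, 19), (7640, 4, x2, 2230, 34, Quin, 28), (7920, 1, mkt, 5800, 37, Wes, 14), (7920, 9, mkt, 1340, 15, Wes, 14)}
Natural join on floor: {(2330, 2, x1, 5920, 39, Lee, 30, fin), (2330, 2, x1, 5920, 39, Rae, 22, fin), (2330, 2, x1, 5920, 39, Sam, 16, fin), (2330, 2, x1, 5920, 39, Xia, 25, fin), (2330, 2, x1, 5920, 39, Xia, 34, fin), (2330, 9, x1, 540, 14, Lee, 30, bio), (2330, 9, x1, 540, 14, Lee, 30, cs), (2330, 9, x1, 540, 14, Lee, 30, qa), (2330, 9, x1, 540, 14, Rae, 22, bio), (2330, 9, x1, 540, 14, Rae, 22, cs), (2330, 9, x1, 540, 14, Rae, 22, qa), (2330, 9, x1, 540, 14, Sam, 16, bio), (2330, 9, x1, 540, 14, Sam, 16, cs), (2330, 9, x1, 540, 14, Sam, 16, qa), (2330, 9, x1, 540, 14, Xia, 25, bio), (2330, 9, x1, 540, 14, Xia, 25, cs), (2330, 9, x1, 540, 14, Xia, 25, qa), (2330, 9, x1, 540, 14, Xia, 34, bio), (2330, 9, x1, 540, 14, Xia, 34, cs), (2330, 9, x1, 540, 14, Xia, 34, qa), (5120, 9, p3, 7110, 1, Bo, 19, bio), (5120, 9, p3, 7110, 1, Bo, 19, cs), (5120, 9, p3, 7110, 1, Bo, 19, qa), (7920, 9, mkt, 1340, 15, Wes, 14, bio), (7920, 9, mkt, 1340, 15, Wes, 14, cs), (7920, 9, mkt, 1340, 15, Wes, 14, qa)}
σ[eid ≥ 36]: keep tuples satisfying eid ≥ 36 → {(2330, 2, x1, 5920, 39, Lee, 30, fin), (2330, 2, x1, 5920, 39, Rae, 22, fin), (2330, 2, x1, 5920, 39, Sam, 16, fin), (2330, 2, x1, 5920, 39, Xia, 25, fin), (2330, 2, x1, 5920, 39, Xia, 34, fin)}
σ[budget > salary]: keep tuples satisfying budget > salary → {(2330, 2, x1, 5920, 39, Lee, 30, fin), (2330, 2, x1, 5920, 39, Rae, 22, fin), (2330, 2, x1, 5920, 39, Sam, 16, fin), (2330, 2, x1, 5920, 39, Xia, 25, fin), (2330, 2, x1, 5920, 39, Xia, 34, fin)}
π_{eid, dept} gives {(39, x1)} (4 duplicate(s) eliminated).
Intersection: {(39, x1)} with {(19, p3), (24, mkt), (25, fin), (32, hr), (38, mkt), (39, x1), (4, mkt), (40, x2)} → {(39, x1)}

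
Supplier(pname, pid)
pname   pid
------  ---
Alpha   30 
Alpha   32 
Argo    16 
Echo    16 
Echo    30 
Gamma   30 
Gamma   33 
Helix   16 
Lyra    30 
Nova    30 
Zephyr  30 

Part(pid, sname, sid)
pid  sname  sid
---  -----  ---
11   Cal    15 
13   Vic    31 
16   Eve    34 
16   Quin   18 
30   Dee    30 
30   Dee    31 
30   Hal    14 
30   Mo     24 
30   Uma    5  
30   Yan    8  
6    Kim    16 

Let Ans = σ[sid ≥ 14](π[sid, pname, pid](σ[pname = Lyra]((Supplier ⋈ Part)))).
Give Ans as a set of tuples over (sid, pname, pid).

{(14, Lyra, 30), (24, Lyra, 30), (30, Lyra, 30), (31, Lyra, 30)}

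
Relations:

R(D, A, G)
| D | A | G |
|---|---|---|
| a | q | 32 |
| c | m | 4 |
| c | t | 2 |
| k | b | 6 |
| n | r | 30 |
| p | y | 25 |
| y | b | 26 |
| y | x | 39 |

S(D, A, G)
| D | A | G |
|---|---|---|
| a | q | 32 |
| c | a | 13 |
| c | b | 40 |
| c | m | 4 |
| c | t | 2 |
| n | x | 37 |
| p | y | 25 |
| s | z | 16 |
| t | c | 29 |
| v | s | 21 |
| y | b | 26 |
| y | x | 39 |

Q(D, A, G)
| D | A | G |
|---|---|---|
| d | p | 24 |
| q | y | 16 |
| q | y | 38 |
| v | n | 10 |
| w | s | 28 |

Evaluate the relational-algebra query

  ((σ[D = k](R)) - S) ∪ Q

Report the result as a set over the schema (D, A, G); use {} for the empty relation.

{(d, p, 24), (k, b, 6), (q, y, 16), (q, y, 38), (v, n, 10), (w, s, 28)}

Apply σ_{D = k}; surviving tuples: {(k, b, 6)}
Difference: {(k, b, 6)} with {(a, q, 32), (c, a, 13), (c, b, 40), (c, m, 4), (c, t, 2), (n, x, 37), (p, y, 25), (s, z, 16), (t, c, 29), (v, s, 21), (y, b, 26), (y, x, 39)} → {(k, b, 6)}
Union: {(k, b, 6)} with {(d, p, 24), (q, y, 16), (q, y, 38), (v, n, 10), (w, s, 28)} → {(d, p, 24), (k, b, 6), (q, y, 16), (q, y, 38), (v, n, 10), (w, s, 28)}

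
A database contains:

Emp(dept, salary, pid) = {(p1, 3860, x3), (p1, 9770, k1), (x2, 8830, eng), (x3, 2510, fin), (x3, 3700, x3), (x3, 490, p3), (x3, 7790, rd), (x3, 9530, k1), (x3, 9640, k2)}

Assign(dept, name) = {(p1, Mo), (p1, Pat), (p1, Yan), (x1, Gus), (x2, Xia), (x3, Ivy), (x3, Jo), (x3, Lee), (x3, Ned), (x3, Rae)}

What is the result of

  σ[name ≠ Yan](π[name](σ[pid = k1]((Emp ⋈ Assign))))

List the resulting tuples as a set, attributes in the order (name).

Natural join on dept: {(p1, 3860, x3, Mo), (p1, 3860, x3, Pat), (p1, 3860, x3, Yan), (p1, 9770, k1, Mo), (p1, 9770, k1, Pat), (p1, 9770, k1, Yan), (x2, 8830, eng, Xia), (x3, 2510, fin, Ivy), (x3, 2510, fin, Jo), (x3, 2510, fin, Lee), (x3, 2510, fin, Ned), (x3, 2510, fin, Rae), (x3, 3700, x3, Ivy), (x3, 3700, x3, Jo), (x3, 3700, x3, Lee), (x3, 3700, x3, Ned), (x3, 3700, x3, Rae), (x3, 490, p3, Ivy), (x3, 490, p3, Jo), (x3, 490, p3, Lee), (x3, 490, p3, Ned), (x3, 490, p3, Rae), (x3, 7790, rd, Ivy), (x3, 7790, rd, Jo), (x3, 7790, rd, Lee), (x3, 7790, rd, Ned), (x3, 7790, rd, Rae), (x3, 9530, k1, Ivy), (x3, 9530, k1, Jo), (x3, 9530, k1, Lee), (x3, 9530, k1, Ned), (x3, 9530, k1, Rae), (x3, 9640, k2, Ivy), (x3, 9640, k2, Jo), (x3, 9640, k2, Lee), (x3, 9640, k2, Ned), (x3, 9640, k2, Rae)}
Selection pid = k1: {(p1, 9770, k1, Mo), (p1, 9770, k1, Pat), (p1, 9770, k1, Yan), (x3, 9530, k1, Ivy), (x3, 9530, k1, Jo), (x3, 9530, k1, Lee), (x3, 9530, k1, Ned), (x3, 9530, k1, Rae)}
π[name]: project onto (name) → {Ivy, Jo, Lee, Mo, Ned, Pat, Rae, Yan}
Selection name ≠ Yan: {Ivy, Jo, Lee, Mo, Ned, Pat, Rae}

{Ivy, Jo, Lee, Mo, Ned, Pat, Rae}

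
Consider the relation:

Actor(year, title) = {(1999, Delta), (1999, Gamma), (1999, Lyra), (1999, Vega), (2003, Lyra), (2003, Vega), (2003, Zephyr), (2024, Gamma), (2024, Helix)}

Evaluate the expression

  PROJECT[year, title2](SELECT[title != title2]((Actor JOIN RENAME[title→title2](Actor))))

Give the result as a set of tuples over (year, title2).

{(1999, Delta), (1999, Gamma), (1999, Lyra), (1999, Vega), (2003, Lyra), (2003, Vega), (2003, Zephyr), (2024, Gamma), (2024, Helix)}

ρ[title→title2]: schema becomes (year, title2); tuples unchanged.
Actor ⋈ RENAME[title→title2](Actor) (natural join on year): {(1999, Delta, Delta), (1999, Delta, Gamma), (1999, Delta, Lyra), (1999, Delta, Vega), (1999, Gamma, Delta), (1999, Gamma, Gamma), (1999, Gamma, Lyra), (1999, Gamma, Vega), (1999, Lyra, Delta), (1999, Lyra, Gamma), (1999, Lyra, Lyra), (1999, Lyra, Vega), (1999, Vega, Delta), (1999, Vega, Gamma), (1999, Vega, Lyra), (1999, Vega, Vega), (2003, Lyra, Lyra), (2003, Lyra, Vega), (2003, Lyra, Zephyr), (2003, Vega, Lyra), (2003, Vega, Vega), (2003, Vega, Zephyr), (2003, Zephyr, Lyra), (2003, Zephyr, Vega), (2003, Zephyr, Zephyr), (2024, Gamma, Gamma), (2024, Gamma, Helix), (2024, Helix, Gamma), (2024, Helix, Helix)}
σ[title != title2]: keep tuples satisfying title != title2 → {(1999, Delta, Gamma), (1999, Delta, Lyra), (1999, Delta, Vega), (1999, Gamma, Delta), (1999, Gamma, Lyra), (1999, Gamma, Vega), (1999, Lyra, Delta), (1999, Lyra, Gamma), (1999, Lyra, Vega), (1999, Vega, Delta), (1999, Vega, Gamma), (1999, Vega, Lyra), (2003, Lyra, Vega), (2003, Lyra, Zephyr), (2003, Vega, Lyra), (2003, Vega, Zephyr), (2003, Zephyr, Lyra), (2003, Zephyr, Vega), (2024, Gamma, Helix), (2024, Helix, Gamma)}
Projecting to year, title2 (11 duplicate(s) eliminated): {(1999, Delta), (1999, Gamma), (1999, Lyra), (1999, Vega), (2003, Lyra), (2003, Vega), (2003, Zephyr), (2024, Gamma), (2024, Helix)}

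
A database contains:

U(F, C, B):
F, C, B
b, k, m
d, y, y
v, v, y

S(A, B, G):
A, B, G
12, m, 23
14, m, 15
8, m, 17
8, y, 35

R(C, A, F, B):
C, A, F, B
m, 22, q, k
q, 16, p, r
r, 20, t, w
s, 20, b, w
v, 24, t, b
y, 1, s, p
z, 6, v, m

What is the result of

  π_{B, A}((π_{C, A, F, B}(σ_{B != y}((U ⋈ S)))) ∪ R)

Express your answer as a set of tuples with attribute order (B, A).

Joining U and S on B yields {(b, k, m, 12, 23), (b, k, m, 14, 15), (b, k, m, 8, 17), (d, y, y, 8, 35), (v, v, y, 8, 35)}.
Selection B != y: {(b, k, m, 12, 23), (b, k, m, 14, 15), (b, k, m, 8, 17)}
π_{C, A, F, B} gives {(k, 12, b, m), (k, 14, b, m), (k, 8, b, m)}.
Set union of the two operands is {(k, 12, b, m), (k, 14, b, m), (k, 8, b, m), (m, 22, q, k), (q, 16, p, r), (r, 20, t, w), (s, 20, b, w), (v, 24, t, b), (y, 1, s, p), (z, 6, v, m)}.
π_{B, A} gives {(b, 24), (k, 22), (m, 12), (m, 14), (m, 6), (m, 8), (p, 1), (r, 16), (w, 20)} (1 duplicate(s) eliminated).

{(b, 24), (k, 22), (m, 12), (m, 14), (m, 6), (m, 8), (p, 1), (r, 16), (w, 20)}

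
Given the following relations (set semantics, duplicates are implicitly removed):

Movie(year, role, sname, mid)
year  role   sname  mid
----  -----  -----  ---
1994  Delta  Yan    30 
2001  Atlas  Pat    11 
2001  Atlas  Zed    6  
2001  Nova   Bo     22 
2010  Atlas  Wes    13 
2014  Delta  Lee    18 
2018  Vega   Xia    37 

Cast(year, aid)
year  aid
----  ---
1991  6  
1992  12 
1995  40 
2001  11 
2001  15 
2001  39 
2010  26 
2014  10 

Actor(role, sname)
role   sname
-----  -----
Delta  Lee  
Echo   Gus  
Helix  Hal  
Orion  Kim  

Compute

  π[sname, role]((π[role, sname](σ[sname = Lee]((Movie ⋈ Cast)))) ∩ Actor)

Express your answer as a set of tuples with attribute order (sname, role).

Natural join on year: {(2001, Atlas, Pat, 11, 11), (2001, Atlas, Pat, 11, 15), (2001, Atlas, Pat, 11, 39), (2001, Atlas, Zed, 6, 11), (2001, Atlas, Zed, 6, 15), (2001, Atlas, Zed, 6, 39), (2001, Nova, Bo, 22, 11), (2001, Nova, Bo, 22, 15), (2001, Nova, Bo, 22, 39), (2010, Atlas, Wes, 13, 26), (2014, Delta, Lee, 18, 10)}
σ[sname = Lee]: keep tuples satisfying sname = Lee → {(2014, Delta, Lee, 18, 10)}
π_{role, sname} gives {(Delta, Lee)}.
Taking the intersection: {(Delta, Lee)}
π_{sname, role} gives {(Lee, Delta)}.

{(Lee, Delta)}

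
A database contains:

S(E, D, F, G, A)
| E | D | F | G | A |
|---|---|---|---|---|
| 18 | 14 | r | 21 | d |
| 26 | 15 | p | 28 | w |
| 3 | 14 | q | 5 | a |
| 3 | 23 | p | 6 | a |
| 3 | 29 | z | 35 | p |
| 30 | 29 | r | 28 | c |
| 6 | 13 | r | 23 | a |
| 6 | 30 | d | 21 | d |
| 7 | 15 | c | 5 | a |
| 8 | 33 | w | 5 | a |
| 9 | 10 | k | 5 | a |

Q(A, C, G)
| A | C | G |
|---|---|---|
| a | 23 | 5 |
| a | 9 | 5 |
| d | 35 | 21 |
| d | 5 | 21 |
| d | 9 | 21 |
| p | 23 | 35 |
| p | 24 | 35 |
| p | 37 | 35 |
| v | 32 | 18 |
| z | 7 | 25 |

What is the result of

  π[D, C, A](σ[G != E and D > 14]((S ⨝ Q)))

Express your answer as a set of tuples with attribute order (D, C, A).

{(15, 23, a), (15, 9, a), (29, 23, p), (29, 24, p), (29, 37, p), (30, 35, d), (30, 5, d), (30, 9, d), (33, 23, a), (33, 9, a)}

S ⋈ Q (natural join on G, A): {(18, 14, r, 21, d, 35), (18, 14, r, 21, d, 5), (18, 14, r, 21, d, 9), (3, 14, q, 5, a, 23), (3, 14, q, 5, a, 9), (3, 29, z, 35, p, 23), (3, 29, z, 35, p, 24), (3, 29, z, 35, p, 37), (6, 30, d, 21, d, 35), (6, 30, d, 21, d, 5), (6, 30, d, 21, d, 9), (7, 15, c, 5, a, 23), (7, 15, c, 5, a, 9), (8, 33, w, 5, a, 23), (8, 33, w, 5, a, 9), (9, 10, k, 5, a, 23), (9, 10, k, 5, a, 9)}
Filtering on G != E and D > 14 leaves {(3, 29, z, 35, p, 23), (3, 29, z, 35, p, 24), (3, 29, z, 35, p, 37), (6, 30, d, 21, d, 35), (6, 30, d, 21, d, 5), (6, 30, d, 21, d, 9), (7, 15, c, 5, a, 23), (7, 15, c, 5, a, 9), (8, 33, w, 5, a, 23), (8, 33, w, 5, a, 9)}.
π[D, C, A]: project onto (D, C, A) → {(15, 23, a), (15, 9, a), (29, 23, p), (29, 24, p), (29, 37, p), (30, 35, d), (30, 5, d), (30, 9, d), (33, 23, a), (33, 9, a)}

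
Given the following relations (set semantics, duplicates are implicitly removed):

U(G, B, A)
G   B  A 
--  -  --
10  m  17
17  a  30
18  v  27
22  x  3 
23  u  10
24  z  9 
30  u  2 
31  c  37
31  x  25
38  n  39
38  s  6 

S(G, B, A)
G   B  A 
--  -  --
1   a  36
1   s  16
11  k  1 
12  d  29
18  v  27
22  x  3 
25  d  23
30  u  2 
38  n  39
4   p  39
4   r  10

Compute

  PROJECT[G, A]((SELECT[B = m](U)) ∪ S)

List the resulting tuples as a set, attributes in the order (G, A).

Selection B = m: {(10, m, 17)}
Union: {(10, m, 17)} with {(1, a, 36), (1, s, 16), (11, k, 1), (12, d, 29), (18, v, 27), (22, x, 3), (25, d, 23), (30, u, 2), (38, n, 39), (4, p, 39), (4, r, 10)} → {(1, a, 36), (1, s, 16), (10, m, 17), (11, k, 1), (12, d, 29), (18, v, 27), (22, x, 3), (25, d, 23), (30, u, 2), (38, n, 39), (4, p, 39), (4, r, 10)}
π[G, A]: project onto (G, A) → {(1, 16), (1, 36), (10, 17), (11, 1), (12, 29), (18, 27), (22, 3), (25, 23), (30, 2), (38, 39), (4, 10), (4, 39)}

{(1, 16), (1, 36), (10, 17), (11, 1), (12, 29), (18, 27), (22, 3), (25, 23), (30, 2), (38, 39), (4, 10), (4, 39)}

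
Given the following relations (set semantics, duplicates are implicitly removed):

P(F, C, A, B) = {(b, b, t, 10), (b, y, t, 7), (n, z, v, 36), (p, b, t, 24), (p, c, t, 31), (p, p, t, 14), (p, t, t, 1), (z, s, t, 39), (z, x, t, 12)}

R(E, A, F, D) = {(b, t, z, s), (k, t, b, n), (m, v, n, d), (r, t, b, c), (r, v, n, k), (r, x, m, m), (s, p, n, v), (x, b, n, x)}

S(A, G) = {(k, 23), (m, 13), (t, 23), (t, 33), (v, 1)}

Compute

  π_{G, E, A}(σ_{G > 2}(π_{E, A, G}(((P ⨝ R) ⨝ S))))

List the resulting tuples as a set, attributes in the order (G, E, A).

{(23, b, t), (23, k, t), (23, r, t), (33, b, t), (33, k, t), (33, r, t)}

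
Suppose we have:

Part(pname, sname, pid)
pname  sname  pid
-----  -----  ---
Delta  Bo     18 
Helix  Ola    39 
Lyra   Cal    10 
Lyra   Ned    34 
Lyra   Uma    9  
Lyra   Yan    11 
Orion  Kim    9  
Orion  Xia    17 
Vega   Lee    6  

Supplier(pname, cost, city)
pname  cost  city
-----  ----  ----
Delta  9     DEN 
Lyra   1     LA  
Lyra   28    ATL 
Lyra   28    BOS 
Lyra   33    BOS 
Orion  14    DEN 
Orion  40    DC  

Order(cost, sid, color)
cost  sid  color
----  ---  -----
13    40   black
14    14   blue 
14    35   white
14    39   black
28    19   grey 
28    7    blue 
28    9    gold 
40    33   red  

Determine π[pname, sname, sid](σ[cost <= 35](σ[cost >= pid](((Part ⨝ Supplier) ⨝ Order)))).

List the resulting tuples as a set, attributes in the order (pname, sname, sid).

Part ⋈ Supplier (natural join on pname): {(Delta, Bo, 18, 9, DEN), (Lyra, Cal, 10, 1, LA), (Lyra, Cal, 10, 28, ATL), (Lyra, Cal, 10, 28, BOS), (Lyra, Cal, 10, 33, BOS), (Lyra, Ned, 34, 1, LA), (Lyra, Ned, 34, 28, ATL), (Lyra, Ned, 34, 28, BOS), (Lyra, Ned, 34, 33, BOS), (Lyra, Uma, 9, 1, LA), (Lyra, Uma, 9, 28, ATL), (Lyra, Uma, 9, 28, BOS), (Lyra, Uma, 9, 33, BOS), (Lyra, Yan, 11, 1, LA), (Lyra, Yan, 11, 28, ATL), (Lyra, Yan, 11, 28, BOS), (Lyra, Yan, 11, 33, BOS), (Orion, Kim, 9, 14, DEN), (Orion, Kim, 9, 40, DC), (Orion, Xia, 17, 14, DEN), (Orion, Xia, 17, 40, DC)}
(Part ⨝ Supplier) ⋈ Order (natural join on cost): {(Lyra, Cal, 10, 28, ATL, 19, grey), (Lyra, Cal, 10, 28, ATL, 7, blue), (Lyra, Cal, 10, 28, ATL, 9, gold), (Lyra, Cal, 10, 28, BOS, 19, grey), (Lyra, Cal, 10, 28, BOS, 7, blue), (Lyra, Cal, 10, 28, BOS, 9, gold), (Lyra, Ned, 34, 28, ATL, 19, grey), (Lyra, Ned, 34, 28, ATL, 7, blue), (Lyra, Ned, 34, 28, ATL, 9, gold), (Lyra, Ned, 34, 28, BOS, 19, grey), (Lyra, Ned, 34, 28, BOS, 7, blue), (Lyra, Ned, 34, 28, BOS, 9, gold), (Lyra, Uma, 9, 28, ATL, 19, grey), (Lyra, Uma, 9, 28, ATL, 7, blue), (Lyra, Uma, 9, 28, ATL, 9, gold), (Lyra, Uma, 9, 28, BOS, 19, grey), (Lyra, Uma, 9, 28, BOS, 7, blue), (Lyra, Uma, 9, 28, BOS, 9, gold), (Lyra, Yan, 11, 28, ATL, 19, grey), (Lyra, Yan, 11, 28, ATL, 7, blue), (Lyra, Yan, 11, 28, ATL, 9, gold), (Lyra, Yan, 11, 28, BOS, 19, grey), (Lyra, Yan, 11, 28, BOS, 7, blue), (Lyra, Yan, 11, 28, BOS, 9, gold), (Orion, Kim, 9, 14, DEN, 14, blue), (Orion, Kim, 9, 14, DEN, 35, white), (Orion, Kim, 9, 14, DEN, 39, black), (Orion, Kim, 9, 40, DC, 33, red), (Orion, Xia, 17, 14, DEN, 14, blue), (Orion, Xia, 17, 14, DEN, 35, white), (Orion, Xia, 17, 14, DEN, 39, black), (Orion, Xia, 17, 40, DC, 33, red)}
Filtering on cost >= pid leaves {(Lyra, Cal, 10, 28, ATL, 19, grey), (Lyra, Cal, 10, 28, ATL, 7, blue), (Lyra, Cal, 10, 28, ATL, 9, gold), (Lyra, Cal, 10, 28, BOS, 19, grey), (Lyra, Cal, 10, 28, BOS, 7, blue), (Lyra, Cal, 10, 28, BOS, 9, gold), (Lyra, Uma, 9, 28, ATL, 19, grey), (Lyra, Uma, 9, 28, ATL, 7, blue), (Lyra, Uma, 9, 28, ATL, 9, gold), (Lyra, Uma, 9, 28, BOS, 19, grey), (Lyra, Uma, 9, 28, BOS, 7, blue), (Lyra, Uma, 9, 28, BOS, 9, gold), (Lyra, Yan, 11, 28, ATL, 19, grey), (Lyra, Yan, 11, 28, ATL, 7, blue), (Lyra, Yan, 11, 28, ATL, 9, gold), (Lyra, Yan, 11, 28, BOS, 19, grey), (Lyra, Yan, 11, 28, BOS, 7, blue), (Lyra, Yan, 11, 28, BOS, 9, gold), (Orion, Kim, 9, 14, DEN, 14, blue), (Orion, Kim, 9, 14, DEN, 35, white), (Orion, Kim, 9, 14, DEN, 39, black), (Orion, Kim, 9, 40, DC, 33, red), (Orion, Xia, 17, 40, DC, 33, red)}.
Filtering on cost <= 35 leaves {(Lyra, Cal, 10, 28, ATL, 19, grey), (Lyra, Cal, 10, 28, ATL, 7, blue), (Lyra, Cal, 10, 28, ATL, 9, gold), (Lyra, Cal, 10, 28, BOS, 19, grey), (Lyra, Cal, 10, 28, BOS, 7, blue), (Lyra, Cal, 10, 28, BOS, 9, gold), (Lyra, Uma, 9, 28, ATL, 19, grey), (Lyra, Uma, 9, 28, ATL, 7, blue), (Lyra, Uma, 9, 28, ATL, 9, gold), (Lyra, Uma, 9, 28, BOS, 19, grey), (Lyra, Uma, 9, 28, BOS, 7, blue), (Lyra, Uma, 9, 28, BOS, 9, gold), (Lyra, Yan, 11, 28, ATL, 19, grey), (Lyra, Yan, 11, 28, ATL, 7, blue), (Lyra, Yan, 11, 28, ATL, 9, gold), (Lyra, Yan, 11, 28, BOS, 19, grey), (Lyra, Yan, 11, 28, BOS, 7, blue), (Lyra, Yan, 11, 28, BOS, 9, gold), (Orion, Kim, 9, 14, DEN, 14, blue), (Orion, Kim, 9, 14, DEN, 35, white), (Orion, Kim, 9, 14, DEN, 39, black)}.
π_{pname, sname, sid} gives {(Lyra, Cal, 19), (Lyra, Cal, 7), (Lyra, Cal, 9), (Lyra, Uma, 19), (Lyra, Uma, 7), (Lyra, Uma, 9), (Lyra, Yan, 19), (Lyra, Yan, 7), (Lyra, Yan, 9), (Orion, Kim, 14), (Orion, Kim, 35), (Orion, Kim, 39)} (9 duplicate(s) eliminated).

{(Lyra, Cal, 19), (Lyra, Cal, 7), (Lyra, Cal, 9), (Lyra, Uma, 19), (Lyra, Uma, 7), (Lyra, Uma, 9), (Lyra, Yan, 19), (Lyra, Yan, 7), (Lyra, Yan, 9), (Orion, Kim, 14), (Orion, Kim, 35), (Orion, Kim, 39)}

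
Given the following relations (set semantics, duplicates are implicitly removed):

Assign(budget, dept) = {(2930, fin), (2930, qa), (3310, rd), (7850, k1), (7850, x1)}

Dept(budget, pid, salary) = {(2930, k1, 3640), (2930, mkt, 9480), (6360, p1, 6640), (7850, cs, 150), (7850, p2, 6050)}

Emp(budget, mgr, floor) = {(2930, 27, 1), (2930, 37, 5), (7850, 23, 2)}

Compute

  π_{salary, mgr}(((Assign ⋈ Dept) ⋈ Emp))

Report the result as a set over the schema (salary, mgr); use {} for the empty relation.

{(150, 23), (3640, 27), (3640, 37), (6050, 23), (9480, 27), (9480, 37)}

Natural join on budget: {(2930, fin, k1, 3640), (2930, fin, mkt, 9480), (2930, qa, k1, 3640), (2930, qa, mkt, 9480), (7850, k1, cs, 150), (7850, k1, p2, 6050), (7850, x1, cs, 150), (7850, x1, p2, 6050)}
Natural join on budget: {(2930, fin, k1, 3640, 27, 1), (2930, fin, k1, 3640, 37, 5), (2930, fin, mkt, 9480, 27, 1), (2930, fin, mkt, 9480, 37, 5), (2930, qa, k1, 3640, 27, 1), (2930, qa, k1, 3640, 37, 5), (2930, qa, mkt, 9480, 27, 1), (2930, qa, mkt, 9480, 37, 5), (7850, k1, cs, 150, 23, 2), (7850, k1, p2, 6050, 23, 2), (7850, x1, cs, 150, 23, 2), (7850, x1, p2, 6050, 23, 2)}
π[salary, mgr]: project onto (salary, mgr) (6 duplicate(s) eliminated) → {(150, 23), (3640, 27), (3640, 37), (6050, 23), (9480, 27), (9480, 37)}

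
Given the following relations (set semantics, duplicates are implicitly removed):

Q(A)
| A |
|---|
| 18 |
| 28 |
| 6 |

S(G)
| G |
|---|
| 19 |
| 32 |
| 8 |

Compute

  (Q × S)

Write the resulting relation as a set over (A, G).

{(18, 19), (18, 32), (18, 8), (28, 19), (28, 32), (28, 8), (6, 19), (6, 32), (6, 8)}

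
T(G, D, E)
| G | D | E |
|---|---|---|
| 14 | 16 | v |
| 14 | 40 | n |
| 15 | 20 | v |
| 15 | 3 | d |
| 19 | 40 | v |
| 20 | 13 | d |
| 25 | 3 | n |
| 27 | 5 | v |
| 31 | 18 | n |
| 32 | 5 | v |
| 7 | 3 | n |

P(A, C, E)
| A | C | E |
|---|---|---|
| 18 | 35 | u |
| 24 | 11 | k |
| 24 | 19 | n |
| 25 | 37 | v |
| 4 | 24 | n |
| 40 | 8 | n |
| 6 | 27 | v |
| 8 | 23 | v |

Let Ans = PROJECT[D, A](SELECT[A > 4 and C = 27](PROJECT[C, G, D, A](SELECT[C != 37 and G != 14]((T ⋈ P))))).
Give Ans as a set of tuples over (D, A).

Natural join on E: {(14, 16, v, 25, 37), (14, 16, v, 6, 27), (14, 16, v, 8, 23), (14, 40, n, 24, 19), (14, 40, n, 4, 24), (14, 40, n, 40, 8), (15, 20, v, 25, 37), (15, 20, v, 6, 27), (15, 20, v, 8, 23), (19, 40, v, 25, 37), (19, 40, v, 6, 27), (19, 40, v, 8, 23), (25, 3, n, 24, 19), (25, 3, n, 4, 24), (25, 3, n, 40, 8), (27, 5, v, 25, 37), (27, 5, v, 6, 27), (27, 5, v, 8, 23), (31, 18, n, 24, 19), (31, 18, n, 4, 24), (31, 18, n, 40, 8), (32, 5, v, 25, 37), (32, 5, v, 6, 27), (32, 5, v, 8, 23), (7, 3, n, 24, 19), (7, 3, n, 4, 24), (7, 3, n, 40, 8)}
Selection C != 37 and G != 14: {(15, 20, v, 6, 27), (15, 20, v, 8, 23), (19, 40, v, 6, 27), (19, 40, v, 8, 23), (25, 3, n, 24, 19), (25, 3, n, 4, 24), (25, 3, n, 40, 8), (27, 5, v, 6, 27), (27, 5, v, 8, 23), (31, 18, n, 24, 19), (31, 18, n, 4, 24), (31, 18, n, 40, 8), (32, 5, v, 6, 27), (32, 5, v, 8, 23), (7, 3, n, 24, 19), (7, 3, n, 4, 24), (7, 3, n, 40, 8)}
π_{C, G, D, A} gives {(19, 25, 3, 24), (19, 31, 18, 24), (19, 7, 3, 24), (23, 15, 20, 8), (23, 19, 40, 8), (23, 27, 5, 8), (23, 32, 5, 8), (24, 25, 3, 4), (24, 31, 18, 4), (24, 7, 3, 4), (27, 15, 20, 6), (27, 19, 40, 6), (27, 27, 5, 6), (27, 32, 5, 6), (8, 25, 3, 40), (8, 31, 18, 40), (8, 7, 3, 40)}.
Selection A > 4 and C = 27: {(27, 15, 20, 6), (27, 19, 40, 6), (27, 27, 5, 6), (27, 32, 5, 6)}
π_{D, A} gives {(20, 6), (40, 6), (5, 6)} (1 duplicate(s) eliminated).

{(20, 6), (40, 6), (5, 6)}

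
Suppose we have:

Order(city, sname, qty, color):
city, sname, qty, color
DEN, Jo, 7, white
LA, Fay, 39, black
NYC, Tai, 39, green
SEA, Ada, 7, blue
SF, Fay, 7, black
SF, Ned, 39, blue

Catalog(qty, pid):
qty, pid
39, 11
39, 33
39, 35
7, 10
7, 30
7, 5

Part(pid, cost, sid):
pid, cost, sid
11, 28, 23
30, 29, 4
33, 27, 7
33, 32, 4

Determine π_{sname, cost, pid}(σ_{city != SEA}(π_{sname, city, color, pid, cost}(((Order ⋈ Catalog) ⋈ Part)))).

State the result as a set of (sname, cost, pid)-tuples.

Order ⋈ Catalog (natural join on qty): {(DEN, Jo, 7, white, 10), (DEN, Jo, 7, white, 30), (DEN, Jo, 7, white, 5), (LA, Fay, 39, black, 11), (LA, Fay, 39, black, 33), (LA, Fay, 39, black, 35), (NYC, Tai, 39, green, 11), (NYC, Tai, 39, green, 33), (NYC, Tai, 39, green, 35), (SEA, Ada, 7, blue, 10), (SEA, Ada, 7, blue, 30), (SEA, Ada, 7, blue, 5), (SF, Fay, 7, black, 10), (SF, Fay, 7, black, 30), (SF, Fay, 7, black, 5), (SF, Ned, 39, blue, 11), (SF, Ned, 39, blue, 33), (SF, Ned, 39, blue, 35)}
(Order ⋈ Catalog) ⋈ Part (natural join on pid): {(DEN, Jo, 7, white, 30, 29, 4), (LA, Fay, 39, black, 11, 28, 23), (LA, Fay, 39, black, 33, 27, 7), (LA, Fay, 39, black, 33, 32, 4), (NYC, Tai, 39, green, 11, 28, 23), (NYC, Tai, 39, green, 33, 27, 7), (NYC, Tai, 39, green, 33, 32, 4), (SEA, Ada, 7, blue, 30, 29, 4), (SF, Fay, 7, black, 30, 29, 4), (SF, Ned, 39, blue, 11, 28, 23), (SF, Ned, 39, blue, 33, 27, 7), (SF, Ned, 39, blue, 33, 32, 4)}
π_{sname, city, color, pid, cost} gives {(Ada, SEA, blue, 30, 29), (Fay, LA, black, 11, 28), (Fay, LA, black, 33, 27), (Fay, LA, black, 33, 32), (Fay, SF, black, 30, 29), (Jo, DEN, white, 30, 29), (Ned, SF, blue, 11, 28), (Ned, SF, blue, 33, 27), (Ned, SF, blue, 33, 32), (Tai, NYC, green, 11, 28), (Tai, NYC, green, 33, 27), (Tai, NYC, green, 33, 32)}.
Filtering on city != SEA leaves {(Fay, LA, black, 11, 28), (Fay, LA, black, 33, 27), (Fay, LA, black, 33, 32), (Fay, SF, black, 30, 29), (Jo, DEN, white, 30, 29), (Ned, SF, blue, 11, 28), (Ned, SF, blue, 33, 27), (Ned, SF, blue, 33, 32), (Tai, NYC, green, 11, 28), (Tai, NYC, green, 33, 27), (Tai, NYC, green, 33, 32)}.
π_{sname, cost, pid} gives {(Fay, 27, 33), (Fay, 28, 11), (Fay, 29, 30), (Fay, 32, 33), (Jo, 29, 30), (Ned, 27, 33), (Ned, 28, 11), (Ned, 32, 33), (Tai, 27, 33), (Tai, 28, 11), (Tai, 32, 33)}.

{(Fay, 27, 33), (Fay, 28, 11), (Fay, 29, 30), (Fay, 32, 33), (Jo, 29, 30), (Ned, 27, 33), (Ned, 28, 11), (Ned, 32, 33), (Tai, 27, 33), (Tai, 28, 11), (Tai, 32, 33)}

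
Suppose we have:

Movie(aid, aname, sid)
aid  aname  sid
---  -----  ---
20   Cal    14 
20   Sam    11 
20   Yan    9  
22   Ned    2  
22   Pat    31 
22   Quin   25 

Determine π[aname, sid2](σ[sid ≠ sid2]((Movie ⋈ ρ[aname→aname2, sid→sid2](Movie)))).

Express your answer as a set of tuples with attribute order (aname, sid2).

{(Cal, 11), (Cal, 9), (Ned, 25), (Ned, 31), (Pat, 2), (Pat, 25), (Quin, 2), (Quin, 31), (Sam, 14), (Sam, 9), (Yan, 11), (Yan, 14)}

ρ[aname→aname2, sid→sid2]: schema becomes (aid, aname2, sid2); tuples unchanged.
Movie ⋈ ρ[aname→aname2, sid→sid2](Movie) (natural join on aid): {(20, Cal, 14, Cal, 14), (20, Cal, 14, Sam, 11), (20, Cal, 14, Yan, 9), (20, Sam, 11, Cal, 14), (20, Sam, 11, Sam, 11), (20, Sam, 11, Yan, 9), (20, Yan, 9, Cal, 14), (20, Yan, 9, Sam, 11), (20, Yan, 9, Yan, 9), (22, Ned, 2, Ned, 2), (22, Ned, 2, Pat, 31), (22, Ned, 2, Quin, 25), (22, Pat, 31, Ned, 2), (22, Pat, 31, Pat, 31), (22, Pat, 31, Quin, 25), (22, Quin, 25, Ned, 2), (22, Quin, 25, Pat, 31), (22, Quin, 25, Quin, 25)}
σ[sid ≠ sid2]: keep tuples satisfying sid ≠ sid2 → {(20, Cal, 14, Sam, 11), (20, Cal, 14, Yan, 9), (20, Sam, 11, Cal, 14), (20, Sam, 11, Yan, 9), (20, Yan, 9, Cal, 14), (20, Yan, 9, Sam, 11), (22, Ned, 2, Pat, 31), (22, Ned, 2, Quin, 25), (22, Pat, 31, Ned, 2), (22, Pat, 31, Quin, 25), (22, Quin, 25, Ned, 2), (22, Quin, 25, Pat, 31)}
π[aname, sid2]: project onto (aname, sid2) → {(Cal, 11), (Cal, 9), (Ned, 25), (Ned, 31), (Pat, 2), (Pat, 25), (Quin, 2), (Quin, 31), (Sam, 14), (Sam, 9), (Yan, 11), (Yan, 14)}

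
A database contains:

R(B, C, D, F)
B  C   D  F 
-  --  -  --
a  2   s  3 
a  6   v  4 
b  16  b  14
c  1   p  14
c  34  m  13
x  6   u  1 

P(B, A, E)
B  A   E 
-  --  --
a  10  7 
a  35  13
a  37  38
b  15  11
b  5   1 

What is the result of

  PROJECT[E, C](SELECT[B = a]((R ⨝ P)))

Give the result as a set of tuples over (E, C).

Natural join on B: {(a, 2, s, 3, 10, 7), (a, 2, s, 3, 35, 13), (a, 2, s, 3, 37, 38), (a, 6, v, 4, 10, 7), (a, 6, v, 4, 35, 13), (a, 6, v, 4, 37, 38), (b, 16, b, 14, 15, 11), (b, 16, b, 14, 5, 1)}
Filtering on B = a leaves {(a, 2, s, 3, 10, 7), (a, 2, s, 3, 35, 13), (a, 2, s, 3, 37, 38), (a, 6, v, 4, 10, 7), (a, 6, v, 4, 35, 13), (a, 6, v, 4, 37, 38)}.
Keep only column(s) E, C: {(13, 2), (13, 6), (38, 2), (38, 6), (7, 2), (7, 6)}

{(13, 2), (13, 6), (38, 2), (38, 6), (7, 2), (7, 6)}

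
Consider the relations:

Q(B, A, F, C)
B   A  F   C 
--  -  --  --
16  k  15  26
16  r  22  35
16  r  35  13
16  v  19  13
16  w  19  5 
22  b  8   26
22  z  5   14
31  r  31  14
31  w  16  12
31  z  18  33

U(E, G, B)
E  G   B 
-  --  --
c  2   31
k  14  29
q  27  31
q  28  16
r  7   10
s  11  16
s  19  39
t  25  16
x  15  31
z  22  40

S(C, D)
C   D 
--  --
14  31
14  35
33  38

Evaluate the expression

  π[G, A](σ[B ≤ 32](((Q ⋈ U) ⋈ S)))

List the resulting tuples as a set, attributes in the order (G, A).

Q ⋈ U (natural join on B): {(16, k, 15, 26, q, 28), (16, k, 15, 26, s, 11), (16, k, 15, 26, t, 25), (16, r, 22, 35, q, 28), (16, r, 22, 35, s, 11), (16, r, 22, 35, t, 25), (16, r, 35, 13, q, 28), (16, r, 35, 13, s, 11), (16, r, 35, 13, t, 25), (16, v, 19, 13, q, 28), (16, v, 19, 13, s, 11), (16, v, 19, 13, t, 25), (16, w, 19, 5, q, 28), (16, w, 19, 5, s, 11), (16, w, 19, 5, t, 25), (31, r, 31, 14, c, 2), (31, r, 31, 14, q, 27), (31, r, 31, 14, x, 15), (31, w, 16, 12, c, 2), (31, w, 16, 12, q, 27), (31, w, 16, 12, x, 15), (31, z, 18, 33, c, 2), (31, z, 18, 33, q, 27), (31, z, 18, 33, x, 15)}
(Q ⋈ U) ⋈ S (natural join on C): {(31, r, 31, 14, c, 2, 31), (31, r, 31, 14, c, 2, 35), (31, r, 31, 14, q, 27, 31), (31, r, 31, 14, q, 27, 35), (31, r, 31, 14, x, 15, 31), (31, r, 31, 14, x, 15, 35), (31, z, 18, 33, c, 2, 38), (31, z, 18, 33, q, 27, 38), (31, z, 18, 33, x, 15, 38)}
σ[B ≤ 32]: keep tuples satisfying B ≤ 32 → {(31, r, 31, 14, c, 2, 31), (31, r, 31, 14, c, 2, 35), (31, r, 31, 14, q, 27, 31), (31, r, 31, 14, q, 27, 35), (31, r, 31, 14, x, 15, 31), (31, r, 31, 14, x, 15, 35), (31, z, 18, 33, c, 2, 38), (31, z, 18, 33, q, 27, 38), (31, z, 18, 33, x, 15, 38)}
π_{G, A} gives {(15, r), (15, z), (2, r), (2, z), (27, r), (27, z)} (3 duplicate(s) eliminated).

{(15, r), (15, z), (2, r), (2, z), (27, r), (27, z)}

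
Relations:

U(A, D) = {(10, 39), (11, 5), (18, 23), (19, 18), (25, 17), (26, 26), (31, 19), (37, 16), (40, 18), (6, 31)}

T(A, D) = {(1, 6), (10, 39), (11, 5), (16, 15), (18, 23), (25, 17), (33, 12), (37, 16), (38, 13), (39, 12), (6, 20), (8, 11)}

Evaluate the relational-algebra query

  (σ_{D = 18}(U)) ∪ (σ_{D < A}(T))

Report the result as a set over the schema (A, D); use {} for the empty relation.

{(11, 5), (16, 15), (19, 18), (25, 17), (33, 12), (37, 16), (38, 13), (39, 12), (40, 18)}

Selection D = 18: {(19, 18), (40, 18)}
Selection D < A: {(11, 5), (16, 15), (25, 17), (33, 12), (37, 16), (38, 13), (39, 12)}
Taking the union: {(11, 5), (16, 15), (19, 18), (25, 17), (33, 12), (37, 16), (38, 13), (39, 12), (40, 18)}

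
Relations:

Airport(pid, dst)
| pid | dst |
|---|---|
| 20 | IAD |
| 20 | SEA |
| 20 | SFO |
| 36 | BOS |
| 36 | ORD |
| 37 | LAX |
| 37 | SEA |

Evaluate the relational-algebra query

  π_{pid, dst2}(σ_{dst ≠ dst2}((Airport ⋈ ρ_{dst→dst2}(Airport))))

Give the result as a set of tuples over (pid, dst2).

ρ[dst→dst2]: schema becomes (pid, dst2); tuples unchanged.
Joining Airport and ρ_{dst→dst2}(Airport) on pid yields {(20, IAD, IAD), (20, IAD, SEA), (20, IAD, SFO), (20, SEA, IAD), (20, SEA, SEA), (20, SEA, SFO), (20, SFO, IAD), (20, SFO, SEA), (20, SFO, SFO), (36, BOS, BOS), (36, BOS, ORD), (36, ORD, BOS), (36, ORD, ORD), (37, LAX, LAX), (37, LAX, SEA), (37, SEA, LAX), (37, SEA, SEA)}.
σ[dst ≠ dst2]: keep tuples satisfying dst ≠ dst2 → {(20, IAD, SEA), (20, IAD, SFO), (20, SEA, IAD), (20, SEA, SFO), (20, SFO, IAD), (20, SFO, SEA), (36, BOS, ORD), (36, ORD, BOS), (37, LAX, SEA), (37, SEA, LAX)}
Projecting to pid, dst2 (3 duplicate(s) eliminated): {(20, IAD), (20, SEA), (20, SFO), (36, BOS), (36, ORD), (37, LAX), (37, SEA)}

{(20, IAD), (20, SEA), (20, SFO), (36, BOS), (36, ORD), (37, LAX), (37, SEA)}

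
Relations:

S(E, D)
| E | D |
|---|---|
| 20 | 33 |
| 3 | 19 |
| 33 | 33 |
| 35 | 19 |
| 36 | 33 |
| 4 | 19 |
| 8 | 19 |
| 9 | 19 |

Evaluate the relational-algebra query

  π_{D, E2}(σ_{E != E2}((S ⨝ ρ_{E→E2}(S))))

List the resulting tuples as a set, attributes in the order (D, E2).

{(19, 3), (19, 35), (19, 4), (19, 8), (19, 9), (33, 20), (33, 33), (33, 36)}

ρ[E→E2]: schema becomes (E2, D); tuples unchanged.
Natural join on D: {(20, 33, 20), (20, 33, 33), (20, 33, 36), (3, 19, 3), (3, 19, 35), (3, 19, 4), (3, 19, 8), (3, 19, 9), (33, 33, 20), (33, 33, 33), (33, 33, 36), (35, 19, 3), (35, 19, 35), (35, 19, 4), (35, 19, 8), (35, 19, 9), (36, 33, 20), (36, 33, 33), (36, 33, 36), (4, 19, 3), (4, 19, 35), (4, 19, 4), (4, 19, 8), (4, 19, 9), (8, 19, 3), (8, 19, 35), (8, 19, 4), (8, 19, 8), (8, 19, 9), (9, 19, 3), (9, 19, 35), (9, 19, 4), (9, 19, 8), (9, 19, 9)}
Selection E != E2: {(20, 33, 33), (20, 33, 36), (3, 19, 35), (3, 19, 4), (3, 19, 8), (3, 19, 9), (33, 33, 20), (33, 33, 36), (35, 19, 3), (35, 19, 4), (35, 19, 8), (35, 19, 9), (36, 33, 20), (36, 33, 33), (4, 19, 3), (4, 19, 35), (4, 19, 8), (4, 19, 9), (8, 19, 3), (8, 19, 35), (8, 19, 4), (8, 19, 9), (9, 19, 3), (9, 19, 35), (9, 19, 4), (9, 19, 8)}
Projecting to D, E2 (18 duplicate(s) eliminated): {(19, 3), (19, 35), (19, 4), (19, 8), (19, 9), (33, 20), (33, 33), (33, 36)}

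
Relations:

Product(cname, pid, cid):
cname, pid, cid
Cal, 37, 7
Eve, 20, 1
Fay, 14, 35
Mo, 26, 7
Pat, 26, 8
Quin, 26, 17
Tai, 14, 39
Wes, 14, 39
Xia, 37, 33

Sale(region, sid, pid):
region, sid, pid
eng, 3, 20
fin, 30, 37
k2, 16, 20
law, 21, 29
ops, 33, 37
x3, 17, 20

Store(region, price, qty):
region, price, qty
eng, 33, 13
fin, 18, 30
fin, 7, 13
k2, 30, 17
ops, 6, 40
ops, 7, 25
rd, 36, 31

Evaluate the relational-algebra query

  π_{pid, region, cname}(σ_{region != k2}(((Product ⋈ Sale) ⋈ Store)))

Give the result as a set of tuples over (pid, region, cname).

{(20, eng, Eve), (37, fin, Cal), (37, fin, Xia), (37, ops, Cal), (37, ops, Xia)}

Product ⋈ Sale (natural join on pid): {(Cal, 37, 7, fin, 30), (Cal, 37, 7, ops, 33), (Eve, 20, 1, eng, 3), (Eve, 20, 1, k2, 16), (Eve, 20, 1, x3, 17), (Xia, 37, 33, fin, 30), (Xia, 37, 33, ops, 33)}
(Product ⋈ Sale) ⋈ Store (natural join on region): {(Cal, 37, 7, fin, 30, 18, 30), (Cal, 37, 7, fin, 30, 7, 13), (Cal, 37, 7, ops, 33, 6, 40), (Cal, 37, 7, ops, 33, 7, 25), (Eve, 20, 1, eng, 3, 33, 13), (Eve, 20, 1, k2, 16, 30, 17), (Xia, 37, 33, fin, 30, 18, 30), (Xia, 37, 33, fin, 30, 7, 13), (Xia, 37, 33, ops, 33, 6, 40), (Xia, 37, 33, ops, 33, 7, 25)}
Selection region != k2: {(Cal, 37, 7, fin, 30, 18, 30), (Cal, 37, 7, fin, 30, 7, 13), (Cal, 37, 7, ops, 33, 6, 40), (Cal, 37, 7, ops, 33, 7, 25), (Eve, 20, 1, eng, 3, 33, 13), (Xia, 37, 33, fin, 30, 18, 30), (Xia, 37, 33, fin, 30, 7, 13), (Xia, 37, 33, ops, 33, 6, 40), (Xia, 37, 33, ops, 33, 7, 25)}
Keep only column(s) pid, region, cname (4 duplicate(s) eliminated): {(20, eng, Eve), (37, fin, Cal), (37, fin, Xia), (37, ops, Cal), (37, ops, Xia)}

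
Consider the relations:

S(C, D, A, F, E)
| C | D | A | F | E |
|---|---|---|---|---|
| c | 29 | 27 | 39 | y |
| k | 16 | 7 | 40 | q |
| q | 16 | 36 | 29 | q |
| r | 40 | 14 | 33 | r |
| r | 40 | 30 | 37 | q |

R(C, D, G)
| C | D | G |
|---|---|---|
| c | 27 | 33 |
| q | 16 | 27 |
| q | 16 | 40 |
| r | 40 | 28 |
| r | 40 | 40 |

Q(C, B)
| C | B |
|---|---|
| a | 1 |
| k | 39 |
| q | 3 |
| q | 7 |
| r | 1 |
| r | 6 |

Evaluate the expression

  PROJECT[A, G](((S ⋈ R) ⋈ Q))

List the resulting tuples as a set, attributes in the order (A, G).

{(14, 28), (14, 40), (30, 28), (30, 40), (36, 27), (36, 40)}

Natural join on C, D: {(q, 16, 36, 29, q, 27), (q, 16, 36, 29, q, 40), (r, 40, 14, 33, r, 28), (r, 40, 14, 33, r, 40), (r, 40, 30, 37, q, 28), (r, 40, 30, 37, q, 40)}
Natural join on C: {(q, 16, 36, 29, q, 27, 3), (q, 16, 36, 29, q, 27, 7), (q, 16, 36, 29, q, 40, 3), (q, 16, 36, 29, q, 40, 7), (r, 40, 14, 33, r, 28, 1), (r, 40, 14, 33, r, 28, 6), (r, 40, 14, 33, r, 40, 1), (r, 40, 14, 33, r, 40, 6), (r, 40, 30, 37, q, 28, 1), (r, 40, 30, 37, q, 28, 6), (r, 40, 30, 37, q, 40, 1), (r, 40, 30, 37, q, 40, 6)}
π_{A, G} gives {(14, 28), (14, 40), (30, 28), (30, 40), (36, 27), (36, 40)} (6 duplicate(s) eliminated).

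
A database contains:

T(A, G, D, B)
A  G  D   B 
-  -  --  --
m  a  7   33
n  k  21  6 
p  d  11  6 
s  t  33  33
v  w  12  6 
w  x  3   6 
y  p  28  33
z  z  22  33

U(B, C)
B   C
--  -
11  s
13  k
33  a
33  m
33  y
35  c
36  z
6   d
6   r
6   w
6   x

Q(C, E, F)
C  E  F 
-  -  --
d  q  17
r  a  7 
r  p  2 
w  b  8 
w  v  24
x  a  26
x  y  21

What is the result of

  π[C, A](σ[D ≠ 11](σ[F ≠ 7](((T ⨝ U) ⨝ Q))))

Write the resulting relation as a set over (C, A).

{(d, n), (d, v), (d, w), (r, n), (r, v), (r, w), (w, n), (w, v), (w, w), (x, n), (x, v), (x, w)}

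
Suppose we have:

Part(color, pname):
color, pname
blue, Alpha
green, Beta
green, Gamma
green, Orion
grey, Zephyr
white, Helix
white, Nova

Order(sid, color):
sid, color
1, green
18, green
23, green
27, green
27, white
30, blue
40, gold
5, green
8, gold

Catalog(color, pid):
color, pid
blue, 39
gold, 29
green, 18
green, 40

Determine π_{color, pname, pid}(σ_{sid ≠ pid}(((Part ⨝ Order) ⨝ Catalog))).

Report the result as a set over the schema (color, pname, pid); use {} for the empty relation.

{(blue, Alpha, 39), (green, Beta, 18), (green, Beta, 40), (green, Gamma, 18), (green, Gamma, 40), (green, Orion, 18), (green, Orion, 40)}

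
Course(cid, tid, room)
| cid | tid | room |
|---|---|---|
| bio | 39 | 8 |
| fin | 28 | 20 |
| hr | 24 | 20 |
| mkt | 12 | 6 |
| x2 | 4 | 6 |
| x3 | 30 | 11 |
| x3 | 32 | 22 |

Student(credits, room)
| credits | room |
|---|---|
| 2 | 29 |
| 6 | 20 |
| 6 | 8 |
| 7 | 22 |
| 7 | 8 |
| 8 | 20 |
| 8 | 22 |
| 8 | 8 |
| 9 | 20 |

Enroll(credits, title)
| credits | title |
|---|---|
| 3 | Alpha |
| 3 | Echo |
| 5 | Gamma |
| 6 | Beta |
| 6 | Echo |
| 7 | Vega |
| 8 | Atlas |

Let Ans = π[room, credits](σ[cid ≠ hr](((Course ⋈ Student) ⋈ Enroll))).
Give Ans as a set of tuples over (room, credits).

{(20, 6), (20, 8), (22, 7), (22, 8), (8, 6), (8, 7), (8, 8)}

Natural join on room: {(bio, 39, 8, 6), (bio, 39, 8, 7), (bio, 39, 8, 8), (fin, 28, 20, 6), (fin, 28, 20, 8), (fin, 28, 20, 9), (hr, 24, 20, 6), (hr, 24, 20, 8), (hr, 24, 20, 9), (x3, 32, 22, 7), (x3, 32, 22, 8)}
Natural join on credits: {(bio, 39, 8, 6, Beta), (bio, 39, 8, 6, Echo), (bio, 39, 8, 7, Vega), (bio, 39, 8, 8, Atlas), (fin, 28, 20, 6, Beta), (fin, 28, 20, 6, Echo), (fin, 28, 20, 8, Atlas), (hr, 24, 20, 6, Beta), (hr, 24, 20, 6, Echo), (hr, 24, 20, 8, Atlas), (x3, 32, 22, 7, Vega), (x3, 32, 22, 8, Atlas)}
Filtering on cid ≠ hr leaves {(bio, 39, 8, 6, Beta), (bio, 39, 8, 6, Echo), (bio, 39, 8, 7, Vega), (bio, 39, 8, 8, Atlas), (fin, 28, 20, 6, Beta), (fin, 28, 20, 6, Echo), (fin, 28, 20, 8, Atlas), (x3, 32, 22, 7, Vega), (x3, 32, 22, 8, Atlas)}.
π[room, credits]: project onto (room, credits) (2 duplicate(s) eliminated) → {(20, 6), (20, 8), (22, 7), (22, 8), (8, 6), (8, 7), (8, 8)}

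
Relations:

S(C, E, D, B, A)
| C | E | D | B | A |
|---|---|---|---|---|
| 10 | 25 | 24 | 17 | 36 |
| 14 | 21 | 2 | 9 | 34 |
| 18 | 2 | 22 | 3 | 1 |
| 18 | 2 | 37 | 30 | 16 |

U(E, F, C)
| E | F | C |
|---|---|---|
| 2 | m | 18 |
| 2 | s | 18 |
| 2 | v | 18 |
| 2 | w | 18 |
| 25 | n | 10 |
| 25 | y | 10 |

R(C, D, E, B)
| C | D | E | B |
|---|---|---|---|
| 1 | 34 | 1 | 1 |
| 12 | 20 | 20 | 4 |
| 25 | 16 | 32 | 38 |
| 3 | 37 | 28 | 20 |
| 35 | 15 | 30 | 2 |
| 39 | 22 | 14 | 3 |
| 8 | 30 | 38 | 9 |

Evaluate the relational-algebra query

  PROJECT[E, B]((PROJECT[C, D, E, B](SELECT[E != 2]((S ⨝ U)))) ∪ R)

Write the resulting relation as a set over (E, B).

{(1, 1), (14, 3), (20, 4), (25, 17), (28, 20), (30, 2), (32, 38), (38, 9)}

Natural join on C, E: {(10, 25, 24, 17, 36, n), (10, 25, 24, 17, 36, y), (18, 2, 22, 3, 1, m), (18, 2, 22, 3, 1, s), (18, 2, 22, 3, 1, v), (18, 2, 22, 3, 1, w), (18, 2, 37, 30, 16, m), (18, 2, 37, 30, 16, s), (18, 2, 37, 30, 16, v), (18, 2, 37, 30, 16, w)}
Apply σ_{E != 2}; surviving tuples: {(10, 25, 24, 17, 36, n), (10, 25, 24, 17, 36, y)}
π[C, D, E, B]: project onto (C, D, E, B) (1 duplicate(s) eliminated) → {(10, 24, 25, 17)}
Taking the union: {(1, 34, 1, 1), (10, 24, 25, 17), (12, 20, 20, 4), (25, 16, 32, 38), (3, 37, 28, 20), (35, 15, 30, 2), (39, 22, 14, 3), (8, 30, 38, 9)}
π[E, B]: project onto (E, B) → {(1, 1), (14, 3), (20, 4), (25, 17), (28, 20), (30, 2), (32, 38), (38, 9)}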